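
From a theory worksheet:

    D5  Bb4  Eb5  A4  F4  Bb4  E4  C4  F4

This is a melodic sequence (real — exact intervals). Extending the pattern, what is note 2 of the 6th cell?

A2

Grouping in 3s, the 2nd note of each cell is Bb4, F4, C4.
Each moves down a 4th. Continuing: G3 → D3 → A2.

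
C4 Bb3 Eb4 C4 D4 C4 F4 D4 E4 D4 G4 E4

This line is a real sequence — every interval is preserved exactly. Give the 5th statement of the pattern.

G#4 F#4 B4 G#4

Taking 4-note groups, the heads are C4, D4, E4: the pattern moves up a 2nd.
Continuing the starts: F#4 → G#4.
From G#4 the exact shape gives G#4 F#4 B4 G#4.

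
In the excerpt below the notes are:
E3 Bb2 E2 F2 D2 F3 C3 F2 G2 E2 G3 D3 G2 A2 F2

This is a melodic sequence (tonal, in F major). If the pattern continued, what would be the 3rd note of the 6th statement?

C3

The unit is 5 notes. Position-3 pitches of the 3 shown cells: E2, F2, G2.
Extending up a 2nd: A2 → Bb2 → C3.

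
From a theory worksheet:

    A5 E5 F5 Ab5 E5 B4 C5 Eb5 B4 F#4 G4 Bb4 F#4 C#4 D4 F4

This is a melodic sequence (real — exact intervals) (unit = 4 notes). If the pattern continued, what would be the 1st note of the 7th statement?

Grouping in 4s, the 1st note of each cell is A5, E5, B4, F#4.
Extending down a 4th: C#4 → G#3 → D#3.

D#3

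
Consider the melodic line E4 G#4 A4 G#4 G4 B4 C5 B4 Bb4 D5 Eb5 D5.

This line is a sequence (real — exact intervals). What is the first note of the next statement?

Db5

Taking 4-note groups, the heads are E4, G4, Bb4: the pattern moves up a 3rd.
One more step up a 3rd gives Db5.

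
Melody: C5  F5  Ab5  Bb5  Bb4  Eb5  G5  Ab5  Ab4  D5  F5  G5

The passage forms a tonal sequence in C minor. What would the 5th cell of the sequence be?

F4 Bb4 D5 Eb5

The 4-note cells begin on C5, Bb4, Ab4 — each down a 2nd from the last.
Extending down a 2nd: G4 → F4.
Statement 5 starts on F4 and keeps the same diatonic contour: F4 Bb4 D5 Eb5.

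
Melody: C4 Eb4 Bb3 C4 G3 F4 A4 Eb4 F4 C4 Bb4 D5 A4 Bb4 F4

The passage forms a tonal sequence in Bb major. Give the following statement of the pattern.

Unit = 5 notes; the statements start on C4, F4, Bb4, moving up a 4th each time.
Statement 4 starts on Eb5 and keeps the same diatonic contour: Eb5 G5 D5 Eb5 Bb4.

Eb5 G5 D5 Eb5 Bb4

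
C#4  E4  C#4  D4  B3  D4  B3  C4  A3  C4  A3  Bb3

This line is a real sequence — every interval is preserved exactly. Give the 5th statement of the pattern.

F3 Ab3 F3 Gb3

Taking 4-note groups, the heads are C#4, B3, A3: the pattern moves down a 2nd.
Carrying on: G3 → F3.
Statement 5 starts on F3 and keeps the same exact contour: F3 Ab3 F3 Gb3.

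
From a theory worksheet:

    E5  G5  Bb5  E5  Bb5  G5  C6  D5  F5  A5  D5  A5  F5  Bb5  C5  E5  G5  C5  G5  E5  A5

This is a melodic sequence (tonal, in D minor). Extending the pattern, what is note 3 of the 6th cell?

D5

The unit is 7 notes. Position-3 pitches of the 3 shown cells: Bb5, A5, G5.
Carrying that down a 2nd forward: F5 → E5 → D5.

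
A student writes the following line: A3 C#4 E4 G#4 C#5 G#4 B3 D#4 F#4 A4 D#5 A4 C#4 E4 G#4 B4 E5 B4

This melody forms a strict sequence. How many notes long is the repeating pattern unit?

6

18 notes total. Splitting into 3 groups of 6:
A3 C#4 E4 G#4 C#5 G#4 | B3 D#4 F#4 A4 D#5 A4 | C#4 E4 G#4 B4 E5 B4
That's a consistent up a 2nd shift per cell, and no other grouping gives one.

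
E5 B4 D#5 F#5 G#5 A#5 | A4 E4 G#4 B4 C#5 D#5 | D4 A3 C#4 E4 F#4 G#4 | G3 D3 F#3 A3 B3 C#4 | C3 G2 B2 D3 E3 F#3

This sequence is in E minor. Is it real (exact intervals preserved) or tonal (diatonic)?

real

Each cell has the same semitone pattern (-5, 4, 3, 2, 2) — intervals are preserved exactly.
And D#5 lies outside E minor, so the sequence is real rather than tonal.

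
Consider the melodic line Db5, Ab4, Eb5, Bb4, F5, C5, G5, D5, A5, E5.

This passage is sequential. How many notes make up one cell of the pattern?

2

Try groups of 2 (5 cells in 10 notes):
Db5 Ab4 | Eb5 Bb4 | F5 C5 | G5 D5 | A5 E5
Each cell is the previous one up a 2nd — so the unit is 2 notes.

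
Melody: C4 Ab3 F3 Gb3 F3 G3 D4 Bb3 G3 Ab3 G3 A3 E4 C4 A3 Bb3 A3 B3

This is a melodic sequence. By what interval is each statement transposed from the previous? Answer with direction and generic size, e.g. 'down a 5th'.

up a 2nd

With a 6-note motive the entries are C4, D4, E4, each up a 2nd from the previous.
C4 to D4 is up a 2nd.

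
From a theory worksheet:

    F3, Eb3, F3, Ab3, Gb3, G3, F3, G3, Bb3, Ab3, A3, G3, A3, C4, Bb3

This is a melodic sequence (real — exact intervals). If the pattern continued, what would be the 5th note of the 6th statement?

The unit is 5 notes. Position-5 pitches of the 3 shown cells: Gb3, Ab3, Bb3.
Extending up a 2nd: C4 → D4 → E4.

E4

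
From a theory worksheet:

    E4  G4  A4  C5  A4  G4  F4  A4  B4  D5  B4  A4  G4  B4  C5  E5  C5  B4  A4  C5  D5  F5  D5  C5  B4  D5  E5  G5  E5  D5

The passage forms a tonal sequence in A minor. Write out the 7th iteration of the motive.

D5 F5 G5 B5 G5 F5

The 6-note cells begin on E4, F4, G4, A4, B4 — each up a 2nd from the last.
Continuing the starts: C5 → D5.
Statement 7 starts on D5 and keeps the same diatonic contour: D5 F5 G5 B5 G5 F5.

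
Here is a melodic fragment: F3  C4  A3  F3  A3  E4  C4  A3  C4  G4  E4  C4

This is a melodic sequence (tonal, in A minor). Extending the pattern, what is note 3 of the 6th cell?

Grouping in 4s, the 3rd note of each cell is A3, C4, E4.
Carrying that up a 3rd forward: G4 → B4 → D5.

D5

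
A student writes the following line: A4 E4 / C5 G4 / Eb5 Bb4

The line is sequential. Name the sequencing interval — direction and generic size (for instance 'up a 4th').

Unit = 2 notes; the statements start on A4, C5, Eb5, moving up a 3rd each time.
A4 to C5 is up a 3rd.

up a 3rd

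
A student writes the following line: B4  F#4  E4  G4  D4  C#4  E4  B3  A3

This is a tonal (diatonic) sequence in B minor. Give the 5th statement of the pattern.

A3 E3 D3

Taking 3-note groups, the heads are B4, G4, E4: the pattern moves down a 3rd.
Extending down a 3rd: C#4 → A3.
Statement 5 starts on A3 and keeps the same diatonic contour: A3 E3 D3.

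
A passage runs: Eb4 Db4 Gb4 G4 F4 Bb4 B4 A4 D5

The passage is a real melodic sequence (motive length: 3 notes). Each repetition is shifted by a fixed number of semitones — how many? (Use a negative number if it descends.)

4

Unit = 3 notes; the statements start on Eb4, G4, B4, moving up a 3rd each time.
Eb4 to G4 spans +4 semitones.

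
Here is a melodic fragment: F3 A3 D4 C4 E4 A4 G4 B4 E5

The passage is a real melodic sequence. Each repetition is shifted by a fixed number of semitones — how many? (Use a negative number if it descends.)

With a 3-note motive the entries are F3, C4, G4, each up a 5th from the previous.
F3→C4 is 60 − 53 = 7 semitones.

7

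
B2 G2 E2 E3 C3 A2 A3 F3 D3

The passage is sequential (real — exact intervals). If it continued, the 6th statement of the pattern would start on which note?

C5

Unit = 3 notes; the statements start on B2, E3, A3, moving up a 4th each time.
Continuing: D4 → G4 → C5. Statement 6 starts on C5.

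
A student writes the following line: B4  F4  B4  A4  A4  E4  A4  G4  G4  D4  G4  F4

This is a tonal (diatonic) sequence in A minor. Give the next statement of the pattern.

F4 C4 F4 E4

Unit = 4 notes; the statements start on B4, A4, G4, moving down a 2nd each time.
Statement 4 starts on F4 and keeps the same diatonic contour: F4 C4 F4 E4.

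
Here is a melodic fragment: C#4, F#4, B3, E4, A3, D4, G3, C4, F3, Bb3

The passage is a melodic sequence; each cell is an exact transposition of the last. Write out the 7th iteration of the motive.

Db3 Gb3

The 2-note cells begin on C#4, B3, A3, G3, F3 — each down a 2nd from the last.
Extending down a 2nd: Eb3 → Db3.
Statement 7 starts on Db3 and keeps the same exact contour: Db3 Gb3.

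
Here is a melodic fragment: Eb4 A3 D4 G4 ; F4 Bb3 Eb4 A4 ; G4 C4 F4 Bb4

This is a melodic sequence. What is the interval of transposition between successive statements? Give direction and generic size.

Unit = 4 notes; the statements start on Eb4, F4, G4, moving up a 2nd each time.
Eb4 to F4 is up a 2nd.

up a 2nd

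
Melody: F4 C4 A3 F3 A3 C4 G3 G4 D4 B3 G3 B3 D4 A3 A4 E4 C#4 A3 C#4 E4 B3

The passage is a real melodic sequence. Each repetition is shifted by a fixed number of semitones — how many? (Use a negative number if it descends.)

The 7-note cells begin on F4, G4, A4 — each up a 2nd from the last.
F4 to G4 spans +2 semitones.

2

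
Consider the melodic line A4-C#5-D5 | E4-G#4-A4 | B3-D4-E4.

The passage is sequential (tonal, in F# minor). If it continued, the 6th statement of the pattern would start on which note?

G#2

Unit = 3 notes; the statements start on A4, E4, B3, moving down a 4th each time.
Continuing: F#3 → C#3 → G#2. Statement 6 starts on G#2.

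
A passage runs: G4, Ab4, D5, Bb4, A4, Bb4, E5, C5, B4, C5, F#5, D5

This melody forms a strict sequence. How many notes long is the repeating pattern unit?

4

There are 12 notes; a 4-note unit gives 3 cells:
G4 Ab4 D5 Bb4 | A4 Bb4 E5 C5 | B4 C5 F#5 D5
That's a consistent up a 2nd shift per cell, and no other grouping gives one.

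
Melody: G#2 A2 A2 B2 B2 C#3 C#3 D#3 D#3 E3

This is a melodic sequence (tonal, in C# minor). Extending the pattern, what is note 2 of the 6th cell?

F#3

Grouping in 2s, the 2nd note of each cell is A2, B2, C#3, D#3, E3.
Each moves up a 2nd; the next is F#3.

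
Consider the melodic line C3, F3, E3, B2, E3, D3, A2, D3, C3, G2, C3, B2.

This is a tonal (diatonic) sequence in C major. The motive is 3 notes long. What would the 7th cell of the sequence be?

D2 G2 F2

The 3-note cells begin on C3, B2, A2, G2 — each down a 2nd from the last.
Extending down a 2nd: F2 → E2 → D2.
So cell 7 is D2 G2 F2.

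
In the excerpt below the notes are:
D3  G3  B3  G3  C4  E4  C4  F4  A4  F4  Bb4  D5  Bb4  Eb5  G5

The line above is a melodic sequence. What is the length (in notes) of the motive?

Try groups of 3 (5 cells in 15 notes):
D3 G3 B3 | G3 C4 E4 | C4 F4 A4 | F4 Bb4 D5 | Bb4 Eb5 G5
That's a consistent up a 4th shift per cell, and no other grouping gives one.

3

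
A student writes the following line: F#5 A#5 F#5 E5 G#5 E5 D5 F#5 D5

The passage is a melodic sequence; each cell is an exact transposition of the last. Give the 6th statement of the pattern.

With a 3-note motive the entries are F#5, E5, D5, each down a 2nd from the previous.
Continuing the starts: C5 → Bb4 → Ab4.
From Ab4 the exact shape gives Ab4 C5 Ab4.

Ab4 C5 Ab4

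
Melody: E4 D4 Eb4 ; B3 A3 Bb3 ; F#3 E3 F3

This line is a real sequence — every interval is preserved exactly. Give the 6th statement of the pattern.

D#2 C#2 D2

Unit = 3 notes; the statements start on E4, B3, F#3, moving down a 4th each time.
Extending down a 4th: C#3 → G#2 → D#2.
Statement 6 starts on D#2 and keeps the same exact contour: D#2 C#2 D2.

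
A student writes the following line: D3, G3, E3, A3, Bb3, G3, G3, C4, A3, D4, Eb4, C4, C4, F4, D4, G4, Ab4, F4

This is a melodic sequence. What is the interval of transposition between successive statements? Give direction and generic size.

The 6-note cells begin on D3, G3, C4 — each up a 4th from the last.
From D3 to G3: up a 4th.

up a 4th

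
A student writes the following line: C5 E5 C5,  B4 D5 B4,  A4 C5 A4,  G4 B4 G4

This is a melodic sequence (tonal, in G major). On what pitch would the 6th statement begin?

Unit = 3 notes; the statements start on C5, B4, A4, G4, moving down a 2nd each time.
Extending the heads down a 2nd: F#4 → E4.

E4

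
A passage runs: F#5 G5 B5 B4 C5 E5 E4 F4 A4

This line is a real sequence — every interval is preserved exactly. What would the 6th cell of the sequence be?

G2 Ab2 C3

Unit = 3 notes; the statements start on F#5, B4, E4, moving down a 5th each time.
Extending down a 5th: A3 → D3 → G2.
From G2 the exact shape gives G2 Ab2 C3.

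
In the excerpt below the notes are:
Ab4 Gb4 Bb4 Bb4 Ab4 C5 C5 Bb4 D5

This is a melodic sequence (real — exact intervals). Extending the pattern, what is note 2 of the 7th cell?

F#5

With 3-note cells, note 2 of each statement runs Gb4, Ab4, Bb4.
Each moves up a 2nd. Continuing: C5 → D5 → E5 → F#5.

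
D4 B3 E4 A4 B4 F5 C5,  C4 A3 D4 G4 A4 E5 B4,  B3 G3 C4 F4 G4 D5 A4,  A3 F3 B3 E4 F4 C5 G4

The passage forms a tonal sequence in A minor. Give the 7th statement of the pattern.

The 7-note cells begin on D4, C4, B3, A3 — each down a 2nd from the last.
Carrying on: G3 → F3 → E3.
Statement 7 starts on E3 and keeps the same diatonic contour: E3 C3 F3 B3 C4 G4 D4.

E3 C3 F3 B3 C4 G4 D4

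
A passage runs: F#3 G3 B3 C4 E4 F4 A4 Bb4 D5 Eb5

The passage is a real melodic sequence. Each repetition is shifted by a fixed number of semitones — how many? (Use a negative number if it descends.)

The 2-note cells begin on F#3, B3, E4, A4, D5 — each up a 4th from the last.
F#3 to B3 spans +5 semitones.

5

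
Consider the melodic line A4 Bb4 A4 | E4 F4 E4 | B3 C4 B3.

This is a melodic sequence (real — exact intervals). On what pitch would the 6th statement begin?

G#2

The 3-note cells begin on A4, E4, B3 — each down a 4th from the last.
Continuing: F#3 → C#3 → G#2. Statement 6 starts on G#2.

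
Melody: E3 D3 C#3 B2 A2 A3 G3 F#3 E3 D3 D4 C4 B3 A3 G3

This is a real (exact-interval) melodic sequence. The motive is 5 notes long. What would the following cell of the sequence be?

Taking 5-note groups, the heads are E3, A3, D4: the pattern moves up a 4th.
From G4 the exact shape gives G4 F4 E4 D4 C4.

G4 F4 E4 D4 C4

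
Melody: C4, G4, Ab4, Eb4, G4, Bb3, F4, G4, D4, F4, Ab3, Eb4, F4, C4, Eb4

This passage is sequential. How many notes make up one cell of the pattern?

5

15 notes total. Splitting into 3 groups of 5:
C4 G4 Ab4 Eb4 G4 | Bb3 F4 G4 D4 F4 | Ab3 Eb4 F4 C4 Eb4
That's a consistent down a 2nd shift per cell, and no other grouping gives one.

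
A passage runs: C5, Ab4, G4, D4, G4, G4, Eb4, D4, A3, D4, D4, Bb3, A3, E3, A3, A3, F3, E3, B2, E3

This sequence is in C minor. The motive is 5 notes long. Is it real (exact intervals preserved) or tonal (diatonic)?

real

Each cell has the same semitone pattern (-4, -1, -5, 5) — intervals are preserved exactly.
And A3 lies outside C minor, so the sequence is real rather than tonal.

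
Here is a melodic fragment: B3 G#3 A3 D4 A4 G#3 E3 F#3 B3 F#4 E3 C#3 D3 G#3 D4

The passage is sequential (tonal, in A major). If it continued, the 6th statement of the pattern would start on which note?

F#2

Unit = 5 notes; the statements start on B3, G#3, E3, moving down a 3rd each time.
Extending the heads down a 3rd: C#3 → A2 → F#2.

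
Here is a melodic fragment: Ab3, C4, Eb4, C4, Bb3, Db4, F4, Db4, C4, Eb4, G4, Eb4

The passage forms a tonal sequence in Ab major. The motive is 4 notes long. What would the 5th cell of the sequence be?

Eb4 G4 Bb4 G4

With a 4-note motive the entries are Ab3, Bb3, C4, each up a 2nd from the previous.
Extending up a 2nd: Db4 → Eb4.
So cell 5 is Eb4 G4 Bb4 G4.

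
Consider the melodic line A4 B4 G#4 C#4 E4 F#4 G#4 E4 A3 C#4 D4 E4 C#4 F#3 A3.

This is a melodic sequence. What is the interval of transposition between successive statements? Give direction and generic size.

down a 3rd

Unit = 5 notes; the statements start on A4, F#4, D4, moving down a 3rd each time.
A4 to F#4 is down a 3rd.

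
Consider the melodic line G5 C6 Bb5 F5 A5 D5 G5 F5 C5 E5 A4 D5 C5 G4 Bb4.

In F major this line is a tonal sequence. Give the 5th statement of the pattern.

Taking 5-note groups, the heads are G5, D5, A4: the pattern moves down a 4th.
Carrying on: E4 → Bb3.
Statement 5 starts on Bb3 and keeps the same diatonic contour: Bb3 E4 D4 A3 C4.

Bb3 E4 D4 A3 C4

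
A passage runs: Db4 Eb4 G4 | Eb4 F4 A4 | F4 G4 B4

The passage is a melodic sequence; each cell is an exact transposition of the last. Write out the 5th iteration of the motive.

With a 3-note motive the entries are Db4, Eb4, F4, each up a 2nd from the previous.
Continuing the starts: G4 → A4.
Statement 5 starts on A4 and keeps the same exact contour: A4 B4 D#5.

A4 B4 D#5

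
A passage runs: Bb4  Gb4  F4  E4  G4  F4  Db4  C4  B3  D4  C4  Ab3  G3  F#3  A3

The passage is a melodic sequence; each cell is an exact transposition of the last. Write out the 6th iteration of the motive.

With a 5-note motive the entries are Bb4, F4, C4, each down a 4th from the previous.
Continuing the starts: G3 → D3 → A2.
So cell 6 is A2 F2 E2 D#2 F#2.

A2 F2 E2 D#2 F#2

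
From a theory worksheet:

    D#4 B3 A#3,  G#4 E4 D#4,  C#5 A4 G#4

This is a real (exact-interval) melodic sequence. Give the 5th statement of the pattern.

Unit = 3 notes; the statements start on D#4, G#4, C#5, moving up a 4th each time.
Carrying on: F#5 → B5.
So cell 5 is B5 G5 F#5.

B5 G5 F#5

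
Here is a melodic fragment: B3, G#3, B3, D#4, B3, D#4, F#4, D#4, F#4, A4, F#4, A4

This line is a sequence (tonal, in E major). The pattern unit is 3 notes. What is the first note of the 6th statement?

E5

With a 3-note motive the entries are B3, D#4, F#4, A4, each up a 3rd from the previous.
Continuing: C#5 → E5. Statement 6 starts on E5.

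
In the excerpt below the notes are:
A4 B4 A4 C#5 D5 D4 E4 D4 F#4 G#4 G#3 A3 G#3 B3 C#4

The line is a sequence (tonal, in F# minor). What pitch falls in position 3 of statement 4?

C#3

The unit is 5 notes. Position-3 pitches of the 3 shown cells: A4, D4, G#3.
From G#3, down a 5th gives C#3.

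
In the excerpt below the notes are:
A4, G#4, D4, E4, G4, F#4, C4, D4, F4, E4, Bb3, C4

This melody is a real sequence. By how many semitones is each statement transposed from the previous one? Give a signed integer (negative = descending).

Taking 4-note groups, the heads are A4, G4, F4: the pattern moves down a 2nd.
A4→G4 is 67 − 69 = -2 semitones.

-2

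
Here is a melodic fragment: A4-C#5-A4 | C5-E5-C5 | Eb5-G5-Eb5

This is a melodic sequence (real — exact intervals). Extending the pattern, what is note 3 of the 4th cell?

Gb5

The unit is 3 notes. Position-3 pitches of the 3 shown cells: A4, C5, Eb5.
Each moves up a 3rd; the next is Gb5.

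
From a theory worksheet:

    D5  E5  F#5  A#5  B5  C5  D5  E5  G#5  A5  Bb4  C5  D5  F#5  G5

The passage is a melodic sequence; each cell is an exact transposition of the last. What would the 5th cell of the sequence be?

Gb4 Ab4 Bb4 D5 Eb5

With a 5-note motive the entries are D5, C5, Bb4, each down a 2nd from the previous.
Continuing the starts: Ab4 → Gb4.
Statement 5 starts on Gb4 and keeps the same exact contour: Gb4 Ab4 Bb4 D5 Eb5.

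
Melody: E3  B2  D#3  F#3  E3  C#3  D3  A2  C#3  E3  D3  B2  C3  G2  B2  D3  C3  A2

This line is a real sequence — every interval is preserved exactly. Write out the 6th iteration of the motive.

Unit = 6 notes; the statements start on E3, D3, C3, moving down a 2nd each time.
Carrying on: Bb2 → Ab2 → Gb2.
From Gb2 the exact shape gives Gb2 Db2 F2 Ab2 Gb2 Eb2.

Gb2 Db2 F2 Ab2 Gb2 Eb2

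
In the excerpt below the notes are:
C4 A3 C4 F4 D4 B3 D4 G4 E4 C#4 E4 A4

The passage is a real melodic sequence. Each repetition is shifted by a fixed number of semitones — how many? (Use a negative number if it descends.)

2

Unit = 4 notes; the statements start on C4, D4, E4, moving up a 2nd each time.
C4 to D4 spans +2 semitones.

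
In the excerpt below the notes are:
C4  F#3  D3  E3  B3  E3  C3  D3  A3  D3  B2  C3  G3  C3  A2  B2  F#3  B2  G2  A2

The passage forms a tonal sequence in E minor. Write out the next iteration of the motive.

E3 A2 F#2 G2

The 4-note cells begin on C4, B3, A3, G3, F#3 — each down a 2nd from the last.
Statement 6 starts on E3 and keeps the same diatonic contour: E3 A2 F#2 G2.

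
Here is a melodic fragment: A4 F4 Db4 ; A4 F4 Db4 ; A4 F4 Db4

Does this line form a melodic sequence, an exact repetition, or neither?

repetition

Each 3-note cell is identical (A4 F4 Db4), restated at the same pitch.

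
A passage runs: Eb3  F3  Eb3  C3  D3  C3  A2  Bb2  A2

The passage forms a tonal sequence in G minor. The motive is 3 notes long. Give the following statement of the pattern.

F2 G2 F2

With a 3-note motive the entries are Eb3, C3, A2, each down a 3rd from the previous.
So cell 4 is F2 G2 F2.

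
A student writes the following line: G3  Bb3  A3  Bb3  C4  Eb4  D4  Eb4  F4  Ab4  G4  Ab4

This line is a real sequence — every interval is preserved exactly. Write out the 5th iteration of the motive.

Eb5 Gb5 F5 Gb5

With a 4-note motive the entries are G3, C4, F4, each up a 4th from the previous.
Extending up a 4th: Bb4 → Eb5.
So cell 5 is Eb5 Gb5 F5 Gb5.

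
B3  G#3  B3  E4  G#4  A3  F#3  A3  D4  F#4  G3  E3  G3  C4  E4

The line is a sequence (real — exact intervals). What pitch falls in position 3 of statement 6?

Grouping in 5s, the 3rd note of each cell is B3, A3, G3.
Carrying that down a 2nd forward: F3 → Eb3 → Db3.

Db3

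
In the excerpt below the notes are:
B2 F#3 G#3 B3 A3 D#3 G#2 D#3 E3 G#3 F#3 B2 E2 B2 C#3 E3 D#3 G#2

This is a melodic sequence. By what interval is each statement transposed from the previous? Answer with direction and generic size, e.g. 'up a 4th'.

Unit = 6 notes; the statements start on B2, G#2, E2, moving down a 3rd each time.
From B2 to G#2: down a 3rd.

down a 3rd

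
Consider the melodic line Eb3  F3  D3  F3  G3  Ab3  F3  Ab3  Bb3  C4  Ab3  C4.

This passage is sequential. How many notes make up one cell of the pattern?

Try groups of 4 (3 cells in 12 notes):
Eb3 F3 D3 F3 | G3 Ab3 F3 Ab3 | Bb3 C4 Ab3 C4
That's a consistent up a 3rd shift per cell, and no other grouping gives one.

4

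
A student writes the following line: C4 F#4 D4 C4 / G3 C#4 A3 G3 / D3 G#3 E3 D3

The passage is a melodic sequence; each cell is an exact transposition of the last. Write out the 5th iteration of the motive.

With a 4-note motive the entries are C4, G3, D3, each down a 4th from the previous.
Extending down a 4th: A2 → E2.
So cell 5 is E2 A#2 F#2 E2.

E2 A#2 F#2 E2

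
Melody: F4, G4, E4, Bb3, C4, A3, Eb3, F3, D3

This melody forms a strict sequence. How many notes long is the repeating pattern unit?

3

There are 9 notes; a 3-note unit gives 3 cells:
F4 G4 E4 | Bb3 C4 A3 | Eb3 F3 D3
That's a consistent down a 5th shift per cell, and no other grouping gives one.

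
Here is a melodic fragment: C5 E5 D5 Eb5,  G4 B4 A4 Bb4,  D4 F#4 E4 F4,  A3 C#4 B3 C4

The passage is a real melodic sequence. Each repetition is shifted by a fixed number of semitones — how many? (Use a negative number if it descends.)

-5

Unit = 4 notes; the statements start on C5, G4, D4, A3, moving down a 4th each time.
C5→G4 is 67 − 72 = -5 semitones.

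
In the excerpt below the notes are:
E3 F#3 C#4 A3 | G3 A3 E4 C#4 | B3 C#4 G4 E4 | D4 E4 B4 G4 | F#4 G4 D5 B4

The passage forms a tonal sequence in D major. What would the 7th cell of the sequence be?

C#5 D5 A5 F#5

With a 4-note motive the entries are E3, G3, B3, D4, F#4, each up a 3rd from the previous.
Carrying on: A4 → C#5.
So cell 7 is C#5 D5 A5 F#5.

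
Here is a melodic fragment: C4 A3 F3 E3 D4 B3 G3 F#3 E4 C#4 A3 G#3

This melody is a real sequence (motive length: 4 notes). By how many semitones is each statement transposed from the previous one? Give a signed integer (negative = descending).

Unit = 4 notes; the statements start on C4, D4, E4, moving up a 2nd each time.
C4 to D4 spans +2 semitones.

2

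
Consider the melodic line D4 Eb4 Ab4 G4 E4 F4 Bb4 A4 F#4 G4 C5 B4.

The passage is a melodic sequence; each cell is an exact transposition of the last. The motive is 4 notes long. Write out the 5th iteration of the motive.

The 4-note cells begin on D4, E4, F#4 — each up a 2nd from the last.
Continuing the starts: G#4 → A#4.
So cell 5 is A#4 B4 E5 D#5.

A#4 B4 E5 D#5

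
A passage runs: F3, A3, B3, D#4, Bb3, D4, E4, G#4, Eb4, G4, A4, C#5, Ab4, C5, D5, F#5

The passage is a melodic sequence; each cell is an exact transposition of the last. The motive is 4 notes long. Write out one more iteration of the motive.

Db5 F5 G5 B5

The 4-note cells begin on F3, Bb3, Eb4, Ab4 — each up a 4th from the last.
From Db5 the exact shape gives Db5 F5 G5 B5.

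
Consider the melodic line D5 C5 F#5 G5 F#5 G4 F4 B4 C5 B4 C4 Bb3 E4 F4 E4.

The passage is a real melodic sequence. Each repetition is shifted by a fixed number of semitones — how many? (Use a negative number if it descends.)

With a 5-note motive the entries are D5, G4, C4, each down a 5th from the previous.
Counting half-steps from D5 to G4: -7.

-7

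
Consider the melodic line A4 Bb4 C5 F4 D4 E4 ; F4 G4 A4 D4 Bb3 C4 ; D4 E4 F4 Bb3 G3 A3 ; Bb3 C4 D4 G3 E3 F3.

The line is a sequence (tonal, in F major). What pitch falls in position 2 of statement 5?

A3

Grouping in 6s, the 2nd note of each cell is Bb4, G4, E4, C4.
Each moves down a 3rd; the next is A3.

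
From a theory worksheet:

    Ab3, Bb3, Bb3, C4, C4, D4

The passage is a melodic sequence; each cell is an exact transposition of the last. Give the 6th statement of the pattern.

With a 2-note motive the entries are Ab3, Bb3, C4, each up a 2nd from the previous.
Continuing the starts: D4 → E4 → F#4.
So cell 6 is F#4 G#4.

F#4 G#4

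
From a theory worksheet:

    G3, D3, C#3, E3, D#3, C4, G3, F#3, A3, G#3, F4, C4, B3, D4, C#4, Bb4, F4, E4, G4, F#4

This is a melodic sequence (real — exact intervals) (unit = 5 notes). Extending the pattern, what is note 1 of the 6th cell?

Ab5

With 5-note cells, note 1 of each statement runs G3, C4, F4, Bb4.
Extending up a 4th: Eb5 → Ab5.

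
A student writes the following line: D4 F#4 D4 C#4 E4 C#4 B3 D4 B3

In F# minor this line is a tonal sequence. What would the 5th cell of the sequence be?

With a 3-note motive the entries are D4, C#4, B3, each down a 2nd from the previous.
Extending down a 2nd: A3 → G#3.
So cell 5 is G#3 B3 G#3.

G#3 B3 G#3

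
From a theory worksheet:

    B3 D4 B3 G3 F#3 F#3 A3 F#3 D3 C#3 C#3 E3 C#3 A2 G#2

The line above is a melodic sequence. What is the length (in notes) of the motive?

Try groups of 5 (3 cells in 15 notes):
B3 D4 B3 G3 F#3 | F#3 A3 F#3 D3 C#3 | C#3 E3 C#3 A2 G#2
Every group is a transposition down a 4th of the one before; no shorter unit works.

5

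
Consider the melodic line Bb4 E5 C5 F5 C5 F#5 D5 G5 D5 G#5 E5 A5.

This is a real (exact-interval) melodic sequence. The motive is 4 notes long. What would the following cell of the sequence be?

E5 A#5 F#5 B5

Taking 4-note groups, the heads are Bb4, C5, D5: the pattern moves up a 2nd.
From E5 the exact shape gives E5 A#5 F#5 B5.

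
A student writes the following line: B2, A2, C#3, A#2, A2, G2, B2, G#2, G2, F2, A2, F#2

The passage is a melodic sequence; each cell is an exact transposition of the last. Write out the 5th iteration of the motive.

Eb2 Db2 F2 D2

With a 4-note motive the entries are B2, A2, G2, each down a 2nd from the previous.
Carrying on: F2 → Eb2.
So cell 5 is Eb2 Db2 F2 D2.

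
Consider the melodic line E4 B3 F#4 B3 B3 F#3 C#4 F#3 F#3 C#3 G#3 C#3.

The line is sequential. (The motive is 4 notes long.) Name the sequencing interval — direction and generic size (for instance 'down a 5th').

down a 4th

Taking 4-note groups, the heads are E4, B3, F#3: the pattern moves down a 4th.
E4 to B3 is down a 4th.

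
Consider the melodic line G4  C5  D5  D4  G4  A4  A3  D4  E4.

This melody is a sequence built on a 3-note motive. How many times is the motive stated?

9 notes in groups of 3 gives 9/3 = 3 statements.
Starts: G4, D4, A3 — each down a 4th.

3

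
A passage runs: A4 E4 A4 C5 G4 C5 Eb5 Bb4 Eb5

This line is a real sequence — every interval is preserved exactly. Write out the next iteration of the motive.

Gb5 Db5 Gb5

With a 3-note motive the entries are A4, C5, Eb5, each up a 3rd from the previous.
So cell 4 is Gb5 Db5 Gb5.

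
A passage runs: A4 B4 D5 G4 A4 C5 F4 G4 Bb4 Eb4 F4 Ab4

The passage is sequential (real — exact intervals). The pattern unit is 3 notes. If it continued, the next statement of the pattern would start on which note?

Db4

The 3-note cells begin on A4, G4, F4, Eb4 — each down a 2nd from the last.
One more step down a 2nd gives Db4.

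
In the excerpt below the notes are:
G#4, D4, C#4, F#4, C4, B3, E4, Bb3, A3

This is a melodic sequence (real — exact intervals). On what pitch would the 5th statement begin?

With a 3-note motive the entries are G#4, F#4, E4, each down a 2nd from the previous.
Extending the heads down a 2nd: D4 → C4.

C4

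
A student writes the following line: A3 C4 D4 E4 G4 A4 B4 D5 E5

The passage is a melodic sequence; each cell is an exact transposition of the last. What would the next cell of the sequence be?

F#5 A5 B5

Unit = 3 notes; the statements start on A3, E4, B4, moving up a 5th each time.
From F#5 the exact shape gives F#5 A5 B5.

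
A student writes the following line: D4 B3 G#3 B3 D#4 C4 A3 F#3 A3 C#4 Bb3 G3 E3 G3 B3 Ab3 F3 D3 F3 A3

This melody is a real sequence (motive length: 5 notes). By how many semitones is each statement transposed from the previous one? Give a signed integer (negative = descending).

-2

Taking 5-note groups, the heads are D4, C4, Bb3, Ab3: the pattern moves down a 2nd.
Counting half-steps from D4 to C4: -2.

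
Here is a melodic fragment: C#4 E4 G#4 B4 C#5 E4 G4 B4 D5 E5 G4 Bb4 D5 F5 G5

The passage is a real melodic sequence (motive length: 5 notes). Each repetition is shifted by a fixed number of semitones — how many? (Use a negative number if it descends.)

With a 5-note motive the entries are C#4, E4, G4, each up a 3rd from the previous.
C#4→E4 is 64 − 61 = 3 semitones.

3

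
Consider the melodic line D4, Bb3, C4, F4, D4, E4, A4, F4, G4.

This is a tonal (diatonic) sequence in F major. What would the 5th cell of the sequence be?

E5 C5 D5

Unit = 3 notes; the statements start on D4, F4, A4, moving up a 3rd each time.
Extending up a 3rd: C5 → E5.
So cell 5 is E5 C5 D5.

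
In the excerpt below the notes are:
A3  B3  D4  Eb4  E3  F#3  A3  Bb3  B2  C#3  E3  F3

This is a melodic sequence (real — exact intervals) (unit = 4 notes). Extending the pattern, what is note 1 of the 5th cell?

With 4-note cells, note 1 of each statement runs A3, E3, B2.
Extending down a 4th: F#2 → C#2.

C#2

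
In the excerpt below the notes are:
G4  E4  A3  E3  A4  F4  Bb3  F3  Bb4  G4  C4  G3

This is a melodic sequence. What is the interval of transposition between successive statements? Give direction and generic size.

up a 2nd

The 4-note cells begin on G4, A4, Bb4 — each up a 2nd from the last.
From G4 to A4: up a 2nd.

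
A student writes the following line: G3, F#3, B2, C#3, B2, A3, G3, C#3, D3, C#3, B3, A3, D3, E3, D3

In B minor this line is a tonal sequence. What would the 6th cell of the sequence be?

E4 D4 G3 A3 G3

Unit = 5 notes; the statements start on G3, A3, B3, moving up a 2nd each time.
Continuing the starts: C#4 → D4 → E4.
Statement 6 starts on E4 and keeps the same diatonic contour: E4 D4 G3 A3 G3.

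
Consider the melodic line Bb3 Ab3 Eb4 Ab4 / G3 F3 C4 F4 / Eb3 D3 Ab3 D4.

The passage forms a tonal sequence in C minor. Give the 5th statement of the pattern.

With a 4-note motive the entries are Bb3, G3, Eb3, each down a 3rd from the previous.
Carrying on: C3 → Ab2.
So cell 5 is Ab2 G2 D3 G3.

Ab2 G2 D3 G3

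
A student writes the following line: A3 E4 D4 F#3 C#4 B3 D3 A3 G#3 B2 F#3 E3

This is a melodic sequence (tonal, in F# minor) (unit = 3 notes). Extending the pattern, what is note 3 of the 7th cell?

The unit is 3 notes. Position-3 pitches of the 4 shown cells: D4, B3, G#3, E3.
Carrying that down a 3rd forward: C#3 → A2 → F#2.

F#2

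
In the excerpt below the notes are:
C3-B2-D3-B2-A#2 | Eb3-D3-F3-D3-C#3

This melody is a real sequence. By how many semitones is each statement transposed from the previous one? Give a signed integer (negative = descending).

3

Unit = 5 notes; the statements start on C3, Eb3, moving up a 3rd each time.
C3→Eb3 is 51 − 48 = 3 semitones.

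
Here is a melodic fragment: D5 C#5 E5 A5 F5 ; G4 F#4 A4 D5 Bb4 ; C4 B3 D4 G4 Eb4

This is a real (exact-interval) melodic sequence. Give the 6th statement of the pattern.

Eb2 D2 F2 Bb2 Gb2

Unit = 5 notes; the statements start on D5, G4, C4, moving down a 5th each time.
Carrying on: F3 → Bb2 → Eb2.
So cell 6 is Eb2 D2 F2 Bb2 Gb2.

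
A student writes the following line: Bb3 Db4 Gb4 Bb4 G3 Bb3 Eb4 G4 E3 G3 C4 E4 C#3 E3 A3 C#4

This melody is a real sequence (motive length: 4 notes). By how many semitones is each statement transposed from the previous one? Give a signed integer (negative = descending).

-3

Unit = 4 notes; the statements start on Bb3, G3, E3, C#3, moving down a 3rd each time.
Counting half-steps from Bb3 to G3: -3.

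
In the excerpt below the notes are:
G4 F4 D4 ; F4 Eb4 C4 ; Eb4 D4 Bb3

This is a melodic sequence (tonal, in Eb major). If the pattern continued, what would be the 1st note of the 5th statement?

C4

The unit is 3 notes. Position-1 pitches of the 3 shown cells: G4, F4, Eb4.
Carrying that down a 2nd forward: D4 → C4.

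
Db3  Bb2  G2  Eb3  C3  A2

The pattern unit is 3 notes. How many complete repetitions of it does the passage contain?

2

6 notes in groups of 3 gives 6/3 = 2 statements.
Starts: Db3, Eb3 — each up a 2nd.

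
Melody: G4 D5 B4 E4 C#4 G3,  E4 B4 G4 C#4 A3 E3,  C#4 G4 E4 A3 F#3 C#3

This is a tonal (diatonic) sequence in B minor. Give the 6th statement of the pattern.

Taking 6-note groups, the heads are G4, E4, C#4: the pattern moves down a 3rd.
Carrying on: A3 → F#3 → D3.
So cell 6 is D3 A3 F#3 B2 G2 D2.

D3 A3 F#3 B2 G2 D2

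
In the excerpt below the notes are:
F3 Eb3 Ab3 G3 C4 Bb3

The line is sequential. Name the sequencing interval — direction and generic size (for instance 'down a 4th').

up a 3rd

Taking 2-note groups, the heads are F3, Ab3, C4: the pattern moves up a 3rd.
F3 to Ab3 is up a 3rd.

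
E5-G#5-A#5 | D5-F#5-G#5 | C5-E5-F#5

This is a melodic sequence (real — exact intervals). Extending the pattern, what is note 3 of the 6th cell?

C5

With 3-note cells, note 3 of each statement runs A#5, G#5, F#5.
Each moves down a 2nd. Continuing: E5 → D5 → C5.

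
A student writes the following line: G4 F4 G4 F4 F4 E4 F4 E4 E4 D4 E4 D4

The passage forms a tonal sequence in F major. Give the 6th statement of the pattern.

The 4-note cells begin on G4, F4, E4 — each down a 2nd from the last.
Continuing the starts: D4 → C4 → Bb3.
So cell 6 is Bb3 A3 Bb3 A3.

Bb3 A3 Bb3 A3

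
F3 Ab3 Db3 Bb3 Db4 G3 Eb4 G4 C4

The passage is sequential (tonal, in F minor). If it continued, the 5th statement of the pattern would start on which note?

Db5

Taking 3-note groups, the heads are F3, Bb3, Eb4: the pattern moves up a 4th.
Continuing: Ab4 → Db5. Statement 5 starts on Db5.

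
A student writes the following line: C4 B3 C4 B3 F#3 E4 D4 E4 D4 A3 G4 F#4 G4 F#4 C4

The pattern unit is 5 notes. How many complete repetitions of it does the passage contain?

3

15 notes in groups of 5 gives 15/5 = 3 statements.
Starts: C4, E4, G4 — each up a 3rd.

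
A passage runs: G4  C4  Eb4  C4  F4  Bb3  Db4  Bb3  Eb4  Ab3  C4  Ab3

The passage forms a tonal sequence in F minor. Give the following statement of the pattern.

With a 4-note motive the entries are G4, F4, Eb4, each down a 2nd from the previous.
From Db4 the diatonic shape gives Db4 G3 Bb3 G3.

Db4 G3 Bb3 G3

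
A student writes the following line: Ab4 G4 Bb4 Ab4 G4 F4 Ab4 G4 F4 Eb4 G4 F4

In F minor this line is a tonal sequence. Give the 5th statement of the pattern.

Db4 C4 Eb4 Db4

The 4-note cells begin on Ab4, G4, F4 — each down a 2nd from the last.
Continuing the starts: Eb4 → Db4.
From Db4 the diatonic shape gives Db4 C4 Eb4 Db4.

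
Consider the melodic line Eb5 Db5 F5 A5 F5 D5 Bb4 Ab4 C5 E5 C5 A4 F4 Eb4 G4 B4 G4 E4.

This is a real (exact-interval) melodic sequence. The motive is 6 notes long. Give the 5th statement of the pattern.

G3 F3 A3 C#4 A3 F#3

With a 6-note motive the entries are Eb5, Bb4, F4, each down a 4th from the previous.
Continuing the starts: C4 → G3.
So cell 5 is G3 F3 A3 C#4 A3 F#3.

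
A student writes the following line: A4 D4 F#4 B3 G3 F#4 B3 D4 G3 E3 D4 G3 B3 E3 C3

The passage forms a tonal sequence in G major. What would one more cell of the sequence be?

Unit = 5 notes; the statements start on A4, F#4, D4, moving down a 3rd each time.
Statement 4 starts on B3 and keeps the same diatonic contour: B3 E3 G3 C3 A2.

B3 E3 G3 C3 A2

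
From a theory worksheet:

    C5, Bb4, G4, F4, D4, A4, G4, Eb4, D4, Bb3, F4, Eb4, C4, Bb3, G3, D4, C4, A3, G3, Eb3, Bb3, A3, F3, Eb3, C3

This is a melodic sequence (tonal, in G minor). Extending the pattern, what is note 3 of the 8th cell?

Grouping in 5s, the 3rd note of each cell is G4, Eb4, C4, A3, F3.
Extending down a 3rd: D3 → Bb2 → G2.

G2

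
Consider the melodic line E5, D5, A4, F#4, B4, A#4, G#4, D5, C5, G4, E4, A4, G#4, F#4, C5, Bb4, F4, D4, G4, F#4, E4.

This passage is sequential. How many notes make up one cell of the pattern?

7

21 notes total. Splitting into 3 groups of 7:
E5 D5 A4 F#4 B4 A#4 G#4 | D5 C5 G4 E4 A4 G#4 F#4 | C5 Bb4 F4 D4 G4 F#4 E4
Each cell is the previous one down a 2nd — so the unit is 7 notes.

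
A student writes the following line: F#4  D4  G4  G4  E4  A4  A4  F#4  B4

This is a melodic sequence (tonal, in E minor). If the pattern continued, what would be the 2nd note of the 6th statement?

B4

Grouping in 3s, the 2nd note of each cell is D4, E4, F#4.
Each moves up a 2nd. Continuing: G4 → A4 → B4.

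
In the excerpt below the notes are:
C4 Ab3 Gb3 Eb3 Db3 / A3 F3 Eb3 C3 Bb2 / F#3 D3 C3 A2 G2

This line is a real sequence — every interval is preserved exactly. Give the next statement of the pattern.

D#3 B2 A2 F#2 E2

Taking 5-note groups, the heads are C4, A3, F#3: the pattern moves down a 3rd.
Statement 4 starts on D#3 and keeps the same exact contour: D#3 B2 A2 F#2 E2.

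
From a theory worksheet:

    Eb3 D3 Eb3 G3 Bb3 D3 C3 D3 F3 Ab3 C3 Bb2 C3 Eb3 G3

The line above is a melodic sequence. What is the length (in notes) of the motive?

5

There are 15 notes; a 5-note unit gives 3 cells:
Eb3 D3 Eb3 G3 Bb3 | D3 C3 D3 F3 Ab3 | C3 Bb2 C3 Eb3 G3
Every group is a transposition down a 2nd of the one before; no shorter unit works.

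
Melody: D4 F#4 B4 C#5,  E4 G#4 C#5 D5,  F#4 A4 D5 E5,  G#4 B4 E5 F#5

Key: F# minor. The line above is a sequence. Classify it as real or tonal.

Every note is diatonic to F# minor.
Cell 1 has +2 semitones from note 3 to 4, but cell 2 has +1 — the interval quality changes while the contour stays the same, which is the hallmark of a tonal sequence.

tonal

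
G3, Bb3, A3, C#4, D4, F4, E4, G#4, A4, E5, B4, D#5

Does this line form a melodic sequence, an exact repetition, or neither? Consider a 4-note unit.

Note 2 of cell 3 is E5; if this were a sequence it would be C5. No unit length gives a consistent transposition pattern.

neither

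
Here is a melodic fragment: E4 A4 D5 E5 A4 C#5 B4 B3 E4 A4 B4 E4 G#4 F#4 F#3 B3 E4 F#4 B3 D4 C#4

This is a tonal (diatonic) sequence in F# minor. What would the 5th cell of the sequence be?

G#2 C#3 F#3 G#3 C#3 E3 D3

With a 7-note motive the entries are E4, B3, F#3, each down a 4th from the previous.
Carrying on: C#3 → G#2.
From G#2 the diatonic shape gives G#2 C#3 F#3 G#3 C#3 E3 D3.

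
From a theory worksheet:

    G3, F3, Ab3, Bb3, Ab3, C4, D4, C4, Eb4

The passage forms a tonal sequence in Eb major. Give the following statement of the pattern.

Unit = 3 notes; the statements start on G3, Bb3, D4, moving up a 3rd each time.
So cell 4 is F4 Eb4 G4.

F4 Eb4 G4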